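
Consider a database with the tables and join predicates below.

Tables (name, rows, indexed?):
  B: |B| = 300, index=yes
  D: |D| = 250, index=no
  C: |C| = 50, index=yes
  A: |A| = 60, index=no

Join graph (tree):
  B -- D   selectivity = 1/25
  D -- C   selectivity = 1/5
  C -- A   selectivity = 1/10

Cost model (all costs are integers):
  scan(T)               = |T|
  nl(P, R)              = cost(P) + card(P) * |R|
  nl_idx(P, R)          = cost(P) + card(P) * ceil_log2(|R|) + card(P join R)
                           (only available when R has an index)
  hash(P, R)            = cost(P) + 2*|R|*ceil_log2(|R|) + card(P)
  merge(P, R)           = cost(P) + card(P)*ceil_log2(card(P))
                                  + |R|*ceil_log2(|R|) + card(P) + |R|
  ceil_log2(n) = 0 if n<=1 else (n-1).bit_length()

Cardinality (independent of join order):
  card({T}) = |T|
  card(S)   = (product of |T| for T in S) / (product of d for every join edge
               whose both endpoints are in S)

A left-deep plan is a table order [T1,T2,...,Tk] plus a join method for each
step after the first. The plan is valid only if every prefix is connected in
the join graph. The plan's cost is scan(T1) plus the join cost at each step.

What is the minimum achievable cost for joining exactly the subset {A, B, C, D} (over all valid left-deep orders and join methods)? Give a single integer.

24720

Selinger DP over subsets of {A,B,C,D}:
  {B}: scan cost=300, card=300
  {D}: scan cost=250, card=250
  {C}: scan cost=50, card=50
  {A}: scan cost=60, card=60
  {BD}: card=3000; try (D,hash)→4600, (B,merge)→5500, (B,nl_idx)→5500, (D,merge)→5550, (B,hash)→5900, (B,nl)→75250 …(+1); best=4600 via (D,hash)
  {CD}: card=2500; try (C,hash)→1100, (D,merge)→2650, (C,merge)→2850, (D,hash)→4100, (C,nl_idx)→4250, (D,nl)→12550 …(+1); best=1100 via (C,hash)
  {AC}: card=300; try (C,hash)→720, (C,nl_idx)→720, (A,hash)→820, (A,merge)→820, (C,merge)→830, (A,nl)→3050 …(+1); best=720 via (C,hash)
  {BCD}: card=30000; try (C,hash)→8200, (B,hash)→9000, (B,merge)→36600, (C,merge)→43950, (C,nl_idx)→52600, (B,nl_idx)→53600 …(+2); best=8200 via (C,hash)
  {ACD}: card=15000; try (A,hash)→4320, (D,hash)→5020, (D,merge)→5970, (A,merge)→34020, (D,nl)→75720, (A,nl)→151100; best=4320 via (A,hash)
  {ABCD}: card=180000; try (B,hash)→24720, (A,hash)→38920, (B,merge)→232320, (B,nl_idx)→319320, (A,merge)→488620, (A,nl)→1808200 …(+1); best=24720 via (B,hash)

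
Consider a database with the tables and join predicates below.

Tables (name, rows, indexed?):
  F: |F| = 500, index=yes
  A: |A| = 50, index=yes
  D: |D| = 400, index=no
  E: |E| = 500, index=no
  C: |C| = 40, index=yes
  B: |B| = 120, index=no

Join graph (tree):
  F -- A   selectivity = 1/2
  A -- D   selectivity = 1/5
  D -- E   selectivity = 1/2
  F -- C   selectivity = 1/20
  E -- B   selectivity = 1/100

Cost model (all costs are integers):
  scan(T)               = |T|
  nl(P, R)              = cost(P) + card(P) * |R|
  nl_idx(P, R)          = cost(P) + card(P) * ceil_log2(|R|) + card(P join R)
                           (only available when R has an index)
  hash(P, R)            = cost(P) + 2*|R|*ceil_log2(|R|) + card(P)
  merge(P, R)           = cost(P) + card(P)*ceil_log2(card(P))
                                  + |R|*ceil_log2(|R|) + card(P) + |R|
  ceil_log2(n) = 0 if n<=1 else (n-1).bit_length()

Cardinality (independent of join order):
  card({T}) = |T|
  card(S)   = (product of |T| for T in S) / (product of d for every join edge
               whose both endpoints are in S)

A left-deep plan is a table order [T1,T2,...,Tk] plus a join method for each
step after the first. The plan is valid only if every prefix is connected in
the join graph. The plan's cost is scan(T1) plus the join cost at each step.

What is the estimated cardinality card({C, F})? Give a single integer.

1000

Tables in S: C(40), F(500)
Edges inside S: F-C(d=20)
numerator = 40 * 500 = 20000
denominator = 20 = 20
card(S) = 20000 / 20 = 1000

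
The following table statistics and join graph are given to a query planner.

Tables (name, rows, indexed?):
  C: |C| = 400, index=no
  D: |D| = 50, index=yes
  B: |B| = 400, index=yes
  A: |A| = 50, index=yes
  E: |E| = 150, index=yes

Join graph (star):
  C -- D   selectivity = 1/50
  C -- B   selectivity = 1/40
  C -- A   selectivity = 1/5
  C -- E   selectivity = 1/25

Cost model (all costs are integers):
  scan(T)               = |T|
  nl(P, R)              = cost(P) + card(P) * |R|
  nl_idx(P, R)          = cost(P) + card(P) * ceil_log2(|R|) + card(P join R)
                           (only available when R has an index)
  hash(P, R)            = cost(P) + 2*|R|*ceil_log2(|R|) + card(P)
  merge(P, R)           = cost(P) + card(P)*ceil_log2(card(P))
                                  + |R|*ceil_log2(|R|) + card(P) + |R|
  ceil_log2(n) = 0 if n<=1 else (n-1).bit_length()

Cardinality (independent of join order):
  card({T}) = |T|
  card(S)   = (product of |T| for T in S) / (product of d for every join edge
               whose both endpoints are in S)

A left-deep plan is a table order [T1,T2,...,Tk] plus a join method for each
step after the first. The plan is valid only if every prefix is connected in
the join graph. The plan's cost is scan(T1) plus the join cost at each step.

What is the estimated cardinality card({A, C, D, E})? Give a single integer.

24000

Tables in S: A(50), C(400), D(50), E(150)
Edges inside S: C-D(d=50), C-A(d=5), C-E(d=25)
numerator = 50 * 400 * 50 * 150 = 150000000
denominator = 50 * 5 * 25 = 6250
card(S) = 150000000 / 6250 = 24000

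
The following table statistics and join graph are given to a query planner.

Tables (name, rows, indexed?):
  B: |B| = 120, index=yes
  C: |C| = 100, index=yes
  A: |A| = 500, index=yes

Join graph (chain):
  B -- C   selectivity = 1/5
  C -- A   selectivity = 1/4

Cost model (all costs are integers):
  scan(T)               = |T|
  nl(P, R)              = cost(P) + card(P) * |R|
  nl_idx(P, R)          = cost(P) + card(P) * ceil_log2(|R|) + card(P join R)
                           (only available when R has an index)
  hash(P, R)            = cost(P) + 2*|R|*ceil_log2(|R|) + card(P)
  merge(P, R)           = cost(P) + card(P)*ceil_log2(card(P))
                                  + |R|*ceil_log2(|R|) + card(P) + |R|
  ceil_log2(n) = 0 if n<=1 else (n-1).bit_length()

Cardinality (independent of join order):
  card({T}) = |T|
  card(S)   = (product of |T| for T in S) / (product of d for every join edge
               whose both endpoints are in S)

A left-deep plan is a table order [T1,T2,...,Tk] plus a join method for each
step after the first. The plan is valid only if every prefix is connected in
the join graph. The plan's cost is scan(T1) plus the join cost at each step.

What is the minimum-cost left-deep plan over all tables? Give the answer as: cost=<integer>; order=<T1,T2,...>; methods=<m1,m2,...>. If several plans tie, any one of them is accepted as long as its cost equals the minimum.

cost=13040; order=B,C,A; methods=hash,hash

Selinger DP (subsets sized 1..n):
  {B}: scan cost=120, card=120
  {C}: scan cost=100, card=100
  {A}: scan cost=500, card=500
  {BC}: card=2400; try (C,hash)→1640, (B,merge)→1860, (C,merge)→1880, (B,hash)→1880, (B,nl_idx)→3200, (C,nl_idx)→3360 …(+2); best=1640 via (C,hash)
  {AC}: card=12500; try (C,hash)→2400, (A,merge)→5900, (C,merge)→6300, (A,hash)→9200, (A,nl_idx)→13500, (C,nl_idx)→16500 …(+2); best=2400 via (C,hash)
  {ABC}: card=300000; try (A,hash)→13040, (B,hash)→16580, (A,merge)→37840, (B,merge)→190860, (A,nl_idx)→323240, (B,nl_idx)→389900 …(+2); best=13040 via (A,hash)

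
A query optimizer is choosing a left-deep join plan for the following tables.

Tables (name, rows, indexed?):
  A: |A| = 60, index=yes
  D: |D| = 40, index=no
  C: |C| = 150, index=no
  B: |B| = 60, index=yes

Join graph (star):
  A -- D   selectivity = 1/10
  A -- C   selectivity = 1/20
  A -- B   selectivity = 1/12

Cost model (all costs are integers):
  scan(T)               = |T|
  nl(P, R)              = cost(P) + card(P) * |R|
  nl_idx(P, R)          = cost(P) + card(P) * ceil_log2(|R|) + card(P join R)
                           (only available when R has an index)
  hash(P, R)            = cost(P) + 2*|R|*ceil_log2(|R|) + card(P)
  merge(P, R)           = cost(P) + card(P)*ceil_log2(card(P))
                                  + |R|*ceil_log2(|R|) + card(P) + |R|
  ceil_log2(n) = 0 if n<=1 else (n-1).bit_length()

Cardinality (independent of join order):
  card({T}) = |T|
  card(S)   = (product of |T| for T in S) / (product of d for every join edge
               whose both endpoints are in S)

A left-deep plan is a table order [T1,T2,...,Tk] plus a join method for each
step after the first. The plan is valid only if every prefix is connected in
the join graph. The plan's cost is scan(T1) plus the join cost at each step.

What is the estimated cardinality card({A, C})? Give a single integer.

Tables in S: A(60), C(150)
Edges inside S: A-C(d=20)
numerator = 60 * 150 = 9000
denominator = 20 = 20
card(S) = 9000 / 20 = 450

450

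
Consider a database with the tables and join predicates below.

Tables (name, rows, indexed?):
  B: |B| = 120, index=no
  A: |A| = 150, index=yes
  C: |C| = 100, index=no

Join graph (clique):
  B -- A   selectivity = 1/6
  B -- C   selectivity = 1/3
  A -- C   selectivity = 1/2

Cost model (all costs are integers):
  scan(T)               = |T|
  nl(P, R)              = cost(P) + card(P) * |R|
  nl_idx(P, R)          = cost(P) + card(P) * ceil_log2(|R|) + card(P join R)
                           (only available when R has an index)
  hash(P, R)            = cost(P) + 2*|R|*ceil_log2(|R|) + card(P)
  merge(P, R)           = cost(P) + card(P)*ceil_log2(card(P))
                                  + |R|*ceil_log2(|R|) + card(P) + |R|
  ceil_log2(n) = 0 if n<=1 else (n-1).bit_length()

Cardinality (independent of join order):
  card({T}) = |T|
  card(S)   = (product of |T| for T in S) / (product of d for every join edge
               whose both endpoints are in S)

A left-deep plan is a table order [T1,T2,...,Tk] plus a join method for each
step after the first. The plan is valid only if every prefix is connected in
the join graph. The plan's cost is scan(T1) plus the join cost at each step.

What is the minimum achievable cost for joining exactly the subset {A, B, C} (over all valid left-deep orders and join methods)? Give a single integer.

Selinger DP over subsets of {A,B,C}:
  {B}: scan cost=120, card=120
  {A}: scan cost=150, card=150
  {C}: scan cost=100, card=100
  {AB}: card=3000; try (B,hash)→1980, (A,merge)→2430, (B,merge)→2460, (A,hash)→2640, (A,nl_idx)→4080, (A,nl)→18120 …(+1); best=1980 via (B,hash)
  {BC}: card=4000; try (C,hash)→1640, (B,merge)→1860, (C,merge)→1880, (B,hash)→1880, (B,nl)→12100, (C,nl)→12120; best=1640 via (C,hash)
  {AC}: card=7500; try (C,hash)→1700, (A,merge)→2250, (C,merge)→2300, (A,hash)→2600, (A,nl_idx)→8400, (A,nl)→15100 …(+1); best=1700 via (C,hash)
  {ABC}: card=50000; try (C,hash)→6380, (A,hash)→8040, (B,hash)→10880, (C,merge)→41780, (A,merge)→54990, (A,nl_idx)→83640 …(+4); best=6380 via (C,hash)

6380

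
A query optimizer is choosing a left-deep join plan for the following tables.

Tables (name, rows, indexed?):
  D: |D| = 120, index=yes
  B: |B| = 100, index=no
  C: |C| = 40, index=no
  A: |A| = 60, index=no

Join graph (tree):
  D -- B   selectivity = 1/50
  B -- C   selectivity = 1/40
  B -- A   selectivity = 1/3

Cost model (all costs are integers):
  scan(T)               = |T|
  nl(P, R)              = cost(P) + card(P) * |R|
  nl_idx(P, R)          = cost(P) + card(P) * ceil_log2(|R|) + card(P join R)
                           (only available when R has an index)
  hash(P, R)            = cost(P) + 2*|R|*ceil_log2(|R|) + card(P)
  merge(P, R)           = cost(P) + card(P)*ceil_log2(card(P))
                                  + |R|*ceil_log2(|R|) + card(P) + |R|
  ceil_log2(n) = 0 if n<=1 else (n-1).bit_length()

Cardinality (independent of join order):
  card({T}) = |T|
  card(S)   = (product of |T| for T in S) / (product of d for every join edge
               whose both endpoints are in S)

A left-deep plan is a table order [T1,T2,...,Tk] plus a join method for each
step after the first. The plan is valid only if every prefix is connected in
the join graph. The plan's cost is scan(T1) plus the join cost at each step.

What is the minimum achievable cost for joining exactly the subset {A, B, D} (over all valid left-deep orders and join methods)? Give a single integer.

2000

Selinger DP over subsets of {A,B,D}:
  {D}: scan cost=120, card=120
  {B}: scan cost=100, card=100
  {A}: scan cost=60, card=60
  {BD}: card=240; try (D,nl_idx)→1040, (B,hash)→1640, (D,merge)→1860, (D,hash)→1880, (B,merge)→1880, (D,nl)→12100 …(+1); best=1040 via (D,nl_idx)
  {AB}: card=2000; try (A,hash)→920, (B,merge)→1280, (A,merge)→1320, (B,hash)→1520, (B,nl)→6060, (A,nl)→6100; best=920 via (A,hash)
  {ABD}: card=4800; try (A,hash)→2000, (A,merge)→3620, (D,hash)→4600, (A,nl)→15440, (D,nl_idx)→19720, (D,merge)→25880 …(+1); best=2000 via (A,hash)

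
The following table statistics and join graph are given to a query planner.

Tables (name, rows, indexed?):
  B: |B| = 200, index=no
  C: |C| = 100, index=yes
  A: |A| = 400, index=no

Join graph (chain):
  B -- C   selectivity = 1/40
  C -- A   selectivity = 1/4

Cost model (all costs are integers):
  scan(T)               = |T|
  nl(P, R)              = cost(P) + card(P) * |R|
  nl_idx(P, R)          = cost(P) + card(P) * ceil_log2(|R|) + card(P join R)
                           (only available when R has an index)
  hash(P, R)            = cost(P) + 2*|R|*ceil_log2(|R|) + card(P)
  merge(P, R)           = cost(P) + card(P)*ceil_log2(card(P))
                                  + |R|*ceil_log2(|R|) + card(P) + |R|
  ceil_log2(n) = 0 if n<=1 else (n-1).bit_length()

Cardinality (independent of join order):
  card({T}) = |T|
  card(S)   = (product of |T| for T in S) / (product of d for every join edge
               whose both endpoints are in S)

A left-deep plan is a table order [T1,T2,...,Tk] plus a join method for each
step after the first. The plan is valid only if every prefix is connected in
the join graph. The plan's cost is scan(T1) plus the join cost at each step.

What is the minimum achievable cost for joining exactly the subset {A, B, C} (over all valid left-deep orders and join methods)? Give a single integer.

Selinger DP over subsets of {A,B,C}:
  {B}: scan cost=200, card=200
  {C}: scan cost=100, card=100
  {A}: scan cost=400, card=400
  {BC}: card=500; try (C,hash)→1800, (C,nl_idx)→2100, (B,merge)→2700, (C,merge)→2800, (B,hash)→3400, (B,nl)→20100 …(+1); best=1800 via (C,hash)
  {AC}: card=10000; try (C,hash)→2200, (A,merge)→4900, (C,merge)→5200, (A,hash)→7400, (C,nl_idx)→13200, (A,nl)→40100 …(+1); best=2200 via (C,hash)
  {ABC}: card=50000; try (A,hash)→9500, (A,merge)→10800, (B,hash)→15400, (B,merge)→154000, (A,nl)→201800, (B,nl)→2002200; best=9500 via (A,hash)

9500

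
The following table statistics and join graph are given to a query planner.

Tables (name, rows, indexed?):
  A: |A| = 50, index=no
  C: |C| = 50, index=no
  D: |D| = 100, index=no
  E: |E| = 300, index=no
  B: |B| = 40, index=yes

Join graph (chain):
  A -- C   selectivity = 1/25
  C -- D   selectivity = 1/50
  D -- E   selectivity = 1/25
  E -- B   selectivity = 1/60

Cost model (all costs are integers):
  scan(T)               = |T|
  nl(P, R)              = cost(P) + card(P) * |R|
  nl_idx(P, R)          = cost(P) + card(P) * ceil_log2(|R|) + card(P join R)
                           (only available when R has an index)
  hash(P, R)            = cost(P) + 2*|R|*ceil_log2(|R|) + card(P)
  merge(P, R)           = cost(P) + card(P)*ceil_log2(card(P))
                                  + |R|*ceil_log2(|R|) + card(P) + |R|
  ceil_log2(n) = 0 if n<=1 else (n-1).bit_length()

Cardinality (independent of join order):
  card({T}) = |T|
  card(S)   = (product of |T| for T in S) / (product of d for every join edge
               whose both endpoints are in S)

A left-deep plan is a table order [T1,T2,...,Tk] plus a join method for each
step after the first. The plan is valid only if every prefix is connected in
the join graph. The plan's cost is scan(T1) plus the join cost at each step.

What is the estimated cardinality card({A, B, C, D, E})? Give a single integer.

1600

Tables in S: A(50), B(40), C(50), D(100), E(300)
Edges inside S: A-C(d=25), C-D(d=50), D-E(d=25), E-B(d=60)
numerator = 50 * 40 * 50 * 100 * 300 = 3000000000
denominator = 25 * 50 * 25 * 60 = 1875000
card(S) = 3000000000 / 1875000 = 1600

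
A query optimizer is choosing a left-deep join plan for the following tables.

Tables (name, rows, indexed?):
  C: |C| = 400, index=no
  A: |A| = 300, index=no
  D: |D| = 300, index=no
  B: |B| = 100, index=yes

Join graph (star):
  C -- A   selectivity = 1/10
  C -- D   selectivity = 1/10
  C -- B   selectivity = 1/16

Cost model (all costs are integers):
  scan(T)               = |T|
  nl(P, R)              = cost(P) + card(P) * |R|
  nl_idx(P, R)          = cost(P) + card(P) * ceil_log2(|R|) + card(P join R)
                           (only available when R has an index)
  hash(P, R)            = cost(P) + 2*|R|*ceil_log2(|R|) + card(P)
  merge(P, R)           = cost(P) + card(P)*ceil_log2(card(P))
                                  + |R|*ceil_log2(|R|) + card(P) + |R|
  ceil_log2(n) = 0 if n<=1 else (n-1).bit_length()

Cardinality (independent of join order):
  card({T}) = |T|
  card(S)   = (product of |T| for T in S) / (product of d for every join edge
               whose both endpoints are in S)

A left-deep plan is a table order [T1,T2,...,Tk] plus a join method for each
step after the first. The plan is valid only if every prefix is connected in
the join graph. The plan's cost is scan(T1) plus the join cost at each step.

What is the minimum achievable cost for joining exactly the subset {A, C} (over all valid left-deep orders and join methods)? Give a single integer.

Selinger DP over subsets of {A,C}:
  {C}: scan cost=400, card=400
  {A}: scan cost=300, card=300
  {AC}: card=12000; try (A,hash)→6200, (C,merge)→7300, (A,merge)→7400, (C,hash)→7800, (C,nl)→120300, (A,nl)→120400; best=6200 via (A,hash)

6200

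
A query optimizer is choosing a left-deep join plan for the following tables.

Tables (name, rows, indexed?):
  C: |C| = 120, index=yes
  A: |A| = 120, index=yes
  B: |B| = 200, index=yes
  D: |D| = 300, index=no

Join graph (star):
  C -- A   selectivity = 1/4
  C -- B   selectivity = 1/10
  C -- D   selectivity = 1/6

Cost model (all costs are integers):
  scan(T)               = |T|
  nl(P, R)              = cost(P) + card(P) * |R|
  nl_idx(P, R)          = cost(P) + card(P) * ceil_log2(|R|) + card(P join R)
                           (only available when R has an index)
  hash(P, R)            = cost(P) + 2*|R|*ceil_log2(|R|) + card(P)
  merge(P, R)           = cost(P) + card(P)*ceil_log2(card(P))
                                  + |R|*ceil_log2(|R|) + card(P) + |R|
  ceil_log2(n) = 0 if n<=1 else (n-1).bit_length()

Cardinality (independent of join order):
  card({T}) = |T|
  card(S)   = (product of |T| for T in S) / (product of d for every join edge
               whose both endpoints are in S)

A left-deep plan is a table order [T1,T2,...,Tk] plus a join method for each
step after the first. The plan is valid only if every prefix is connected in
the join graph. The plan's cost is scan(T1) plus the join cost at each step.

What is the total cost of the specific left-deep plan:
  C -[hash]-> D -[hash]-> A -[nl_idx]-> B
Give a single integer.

step 1: scan C: cost=120, card=120
step 2: join D via hash
    card(P join D) = 120*300/(6) = 6000
    cost = 120 + 2*300*9 + 120 = 5640
step 3: join A via hash
    card(P join A) = 6000*120/(4) = 180000
    cost = 5640 + 2*120*7 + 6000 = 13320
step 4: join B via nl_idx
    card(P join B) = 180000*200/(10) = 3600000
    cost = 13320 + 180000*8 + 3600000 = 5053320

5053320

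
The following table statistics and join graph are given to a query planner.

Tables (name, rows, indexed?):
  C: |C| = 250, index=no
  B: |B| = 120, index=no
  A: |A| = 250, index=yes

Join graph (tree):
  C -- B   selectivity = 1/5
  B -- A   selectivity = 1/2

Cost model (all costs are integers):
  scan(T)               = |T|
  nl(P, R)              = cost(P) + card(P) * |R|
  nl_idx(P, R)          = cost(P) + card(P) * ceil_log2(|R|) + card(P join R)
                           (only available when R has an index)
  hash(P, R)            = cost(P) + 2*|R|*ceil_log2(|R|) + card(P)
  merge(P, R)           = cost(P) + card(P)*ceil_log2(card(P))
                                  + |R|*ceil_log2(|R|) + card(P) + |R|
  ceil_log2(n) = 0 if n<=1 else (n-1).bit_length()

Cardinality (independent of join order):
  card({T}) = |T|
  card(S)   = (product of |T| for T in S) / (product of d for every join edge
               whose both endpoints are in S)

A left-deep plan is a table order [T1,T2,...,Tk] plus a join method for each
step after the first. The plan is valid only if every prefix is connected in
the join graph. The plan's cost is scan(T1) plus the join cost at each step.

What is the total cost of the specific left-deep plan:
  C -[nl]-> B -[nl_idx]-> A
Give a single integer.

step 1: scan C: cost=250, card=250
step 2: join B via nl
    card(P join B) = 250*120/(5) = 6000
    cost = 250 + 250*120 = 30250
step 3: join A via nl_idx
    card(P join A) = 6000*250/(2) = 750000
    cost = 30250 + 6000*8 + 750000 = 828250

828250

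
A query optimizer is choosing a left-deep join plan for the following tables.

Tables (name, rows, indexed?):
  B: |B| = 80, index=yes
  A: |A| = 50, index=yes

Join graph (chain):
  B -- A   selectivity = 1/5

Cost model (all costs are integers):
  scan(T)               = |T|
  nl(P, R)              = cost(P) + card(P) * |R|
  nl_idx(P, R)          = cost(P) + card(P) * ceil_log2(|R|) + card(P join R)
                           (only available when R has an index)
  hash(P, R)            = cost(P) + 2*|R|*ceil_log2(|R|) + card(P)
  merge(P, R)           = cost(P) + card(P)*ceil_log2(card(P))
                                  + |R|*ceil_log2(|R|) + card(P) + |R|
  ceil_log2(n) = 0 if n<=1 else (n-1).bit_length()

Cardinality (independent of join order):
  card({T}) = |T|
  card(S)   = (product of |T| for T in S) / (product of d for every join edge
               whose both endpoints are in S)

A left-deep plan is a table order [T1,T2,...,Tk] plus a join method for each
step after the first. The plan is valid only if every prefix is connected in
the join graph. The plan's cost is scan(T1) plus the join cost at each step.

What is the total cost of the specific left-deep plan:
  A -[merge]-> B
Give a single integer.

step 1: scan A: cost=50, card=50
step 2: join B via merge
    card(P join B) = 50*80/(5) = 800
    cost = 50 + 50*6 + 80*7 + 50 + 80 = 1040

1040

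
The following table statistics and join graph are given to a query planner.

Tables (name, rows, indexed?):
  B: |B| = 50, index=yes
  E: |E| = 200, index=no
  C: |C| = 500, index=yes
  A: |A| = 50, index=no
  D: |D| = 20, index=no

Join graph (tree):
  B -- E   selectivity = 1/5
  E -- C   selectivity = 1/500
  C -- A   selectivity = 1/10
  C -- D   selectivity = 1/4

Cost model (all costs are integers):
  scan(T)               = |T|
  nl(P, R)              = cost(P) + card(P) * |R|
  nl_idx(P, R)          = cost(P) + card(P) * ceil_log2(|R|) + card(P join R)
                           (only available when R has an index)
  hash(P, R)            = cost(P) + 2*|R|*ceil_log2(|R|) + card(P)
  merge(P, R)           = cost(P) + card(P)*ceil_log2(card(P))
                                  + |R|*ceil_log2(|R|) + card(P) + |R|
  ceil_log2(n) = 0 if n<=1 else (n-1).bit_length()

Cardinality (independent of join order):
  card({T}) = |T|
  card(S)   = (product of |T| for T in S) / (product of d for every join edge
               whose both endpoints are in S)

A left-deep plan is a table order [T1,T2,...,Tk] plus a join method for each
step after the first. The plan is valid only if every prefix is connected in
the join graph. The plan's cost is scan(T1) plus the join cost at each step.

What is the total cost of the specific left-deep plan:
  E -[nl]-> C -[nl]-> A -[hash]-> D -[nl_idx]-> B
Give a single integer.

step 1: scan E: cost=200, card=200
step 2: join C via nl
    card(P join C) = 200*500/(500) = 200
    cost = 200 + 200*500 = 100200
step 3: join A via nl
    card(P join A) = 200*50/(10) = 1000
    cost = 100200 + 200*50 = 110200
step 4: join D via hash
    card(P join D) = 1000*20/(4) = 5000
    cost = 110200 + 2*20*5 + 1000 = 111400
step 5: join B via nl_idx
    card(P join B) = 5000*50/(5) = 50000
    cost = 111400 + 5000*6 + 50000 = 191400

191400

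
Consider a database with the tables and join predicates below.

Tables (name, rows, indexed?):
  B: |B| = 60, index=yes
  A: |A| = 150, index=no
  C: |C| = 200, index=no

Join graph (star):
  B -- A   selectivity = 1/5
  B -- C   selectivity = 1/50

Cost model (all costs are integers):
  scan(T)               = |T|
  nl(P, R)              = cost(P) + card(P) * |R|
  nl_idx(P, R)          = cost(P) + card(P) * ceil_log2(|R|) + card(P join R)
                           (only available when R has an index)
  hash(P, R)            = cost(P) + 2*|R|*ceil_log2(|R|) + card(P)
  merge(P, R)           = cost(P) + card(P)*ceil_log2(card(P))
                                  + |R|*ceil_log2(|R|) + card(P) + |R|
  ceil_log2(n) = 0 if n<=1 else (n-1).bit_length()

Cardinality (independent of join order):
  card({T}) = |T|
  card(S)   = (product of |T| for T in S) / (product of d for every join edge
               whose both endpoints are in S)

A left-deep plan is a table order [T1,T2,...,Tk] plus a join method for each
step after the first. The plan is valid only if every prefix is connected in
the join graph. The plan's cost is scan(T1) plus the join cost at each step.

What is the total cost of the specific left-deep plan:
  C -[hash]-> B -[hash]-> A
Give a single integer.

step 1: scan C: cost=200, card=200
step 2: join B via hash
    card(P join B) = 200*60/(50) = 240
    cost = 200 + 2*60*6 + 200 = 1120
step 3: join A via hash
    card(P join A) = 240*150/(5) = 7200
    cost = 1120 + 2*150*8 + 240 = 3760

3760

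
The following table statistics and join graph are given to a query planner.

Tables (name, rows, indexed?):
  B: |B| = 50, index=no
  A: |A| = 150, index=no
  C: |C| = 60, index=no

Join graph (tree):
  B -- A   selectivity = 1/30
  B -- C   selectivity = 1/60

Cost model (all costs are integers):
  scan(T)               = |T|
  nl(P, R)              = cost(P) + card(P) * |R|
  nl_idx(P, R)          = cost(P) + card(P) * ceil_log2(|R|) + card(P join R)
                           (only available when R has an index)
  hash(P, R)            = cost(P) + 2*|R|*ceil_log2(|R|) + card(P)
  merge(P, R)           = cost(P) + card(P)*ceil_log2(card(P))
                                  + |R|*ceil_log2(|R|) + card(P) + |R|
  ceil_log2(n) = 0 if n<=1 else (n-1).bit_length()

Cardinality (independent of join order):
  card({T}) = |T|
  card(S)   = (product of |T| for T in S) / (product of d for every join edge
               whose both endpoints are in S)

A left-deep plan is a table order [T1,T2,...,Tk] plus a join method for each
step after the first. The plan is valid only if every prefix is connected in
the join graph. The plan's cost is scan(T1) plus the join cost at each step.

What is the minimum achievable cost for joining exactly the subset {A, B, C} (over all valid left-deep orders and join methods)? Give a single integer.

1870

Selinger DP over subsets of {A,B,C}:
  {B}: scan cost=50, card=50
  {A}: scan cost=150, card=150
  {C}: scan cost=60, card=60
  {AB}: card=250; try (B,hash)→900, (A,merge)→1750, (B,merge)→1850, (A,hash)→2500, (A,nl)→7550, (B,nl)→7650; best=900 via (B,hash)
  {BC}: card=50; try (B,hash)→720, (C,hash)→820, (C,merge)→820, (B,merge)→830, (C,nl)→3050, (B,nl)→3060; best=720 via (B,hash)
  {ABC}: card=250; try (C,hash)→1870, (A,merge)→2420, (A,hash)→3170, (C,merge)→3570, (A,nl)→8220, (C,nl)→15900; best=1870 via (C,hash)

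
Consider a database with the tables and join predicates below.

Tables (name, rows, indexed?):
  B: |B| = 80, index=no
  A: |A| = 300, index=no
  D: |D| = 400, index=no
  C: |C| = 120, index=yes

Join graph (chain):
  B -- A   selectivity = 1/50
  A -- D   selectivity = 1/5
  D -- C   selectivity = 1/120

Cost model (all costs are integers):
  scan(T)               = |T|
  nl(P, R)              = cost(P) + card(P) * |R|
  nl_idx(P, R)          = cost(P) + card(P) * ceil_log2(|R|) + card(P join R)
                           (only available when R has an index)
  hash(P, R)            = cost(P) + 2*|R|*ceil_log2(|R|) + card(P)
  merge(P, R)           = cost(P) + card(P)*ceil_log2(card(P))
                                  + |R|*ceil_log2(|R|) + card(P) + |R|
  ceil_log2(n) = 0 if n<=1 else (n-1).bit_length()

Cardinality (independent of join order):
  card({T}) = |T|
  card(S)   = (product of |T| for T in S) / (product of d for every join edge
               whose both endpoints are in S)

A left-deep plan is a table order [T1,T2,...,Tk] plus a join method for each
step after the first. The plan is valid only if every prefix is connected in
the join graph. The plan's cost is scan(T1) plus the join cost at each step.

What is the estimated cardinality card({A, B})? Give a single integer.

Tables in S: A(300), B(80)
Edges inside S: B-A(d=50)
numerator = 300 * 80 = 24000
denominator = 50 = 50
card(S) = 24000 / 50 = 480

480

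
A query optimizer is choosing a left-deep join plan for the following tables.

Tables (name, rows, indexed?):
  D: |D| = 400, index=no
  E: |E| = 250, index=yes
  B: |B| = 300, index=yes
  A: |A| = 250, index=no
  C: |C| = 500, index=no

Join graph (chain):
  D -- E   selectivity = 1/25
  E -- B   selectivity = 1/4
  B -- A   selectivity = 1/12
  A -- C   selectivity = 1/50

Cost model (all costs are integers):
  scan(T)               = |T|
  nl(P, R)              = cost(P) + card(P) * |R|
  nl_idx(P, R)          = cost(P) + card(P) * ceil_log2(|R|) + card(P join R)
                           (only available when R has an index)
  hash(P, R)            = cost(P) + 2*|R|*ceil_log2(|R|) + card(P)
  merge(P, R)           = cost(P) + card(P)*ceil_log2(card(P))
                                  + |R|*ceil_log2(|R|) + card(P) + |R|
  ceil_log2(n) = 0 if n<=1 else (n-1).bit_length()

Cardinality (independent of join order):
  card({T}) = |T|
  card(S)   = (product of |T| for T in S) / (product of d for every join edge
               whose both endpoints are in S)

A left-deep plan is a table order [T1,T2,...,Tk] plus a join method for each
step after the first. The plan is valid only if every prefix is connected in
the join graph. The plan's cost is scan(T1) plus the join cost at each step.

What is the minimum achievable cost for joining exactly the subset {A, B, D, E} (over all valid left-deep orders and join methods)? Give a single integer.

Selinger DP over subsets of {A,B,D,E}:
  {D}: scan cost=400, card=400
  {E}: scan cost=250, card=250
  {B}: scan cost=300, card=300
  {A}: scan cost=250, card=250
  {DE}: card=4000; try (E,hash)→4800, (D,merge)→6500, (E,merge)→6650, (E,nl_idx)→7600, (D,hash)→7700, (D,nl)→100250 …(+1); best=4800 via (E,hash)
  {BE}: card=18750; try (E,hash)→4600, (B,merge)→5500, (E,merge)→5550, (B,hash)→5900, (B,nl_idx)→21250, (E,nl_idx)→21450 …(+2); best=4600 via (E,hash)
  {AB}: card=6250; try (A,hash)→4600, (B,merge)→5500, (A,merge)→5550, (B,hash)→5900, (B,nl_idx)→8750, (B,nl)→75250 …(+1); best=4600 via (A,hash)
  {BDE}: card=300000; try (B,hash)→14200, (D,hash)→30550, (B,merge)→59800, (D,merge)→308600, (B,nl_idx)→340800, (B,nl)→1204800 …(+1); best=14200 via (B,hash)
  {ABE}: card=390625; try (E,hash)→14850, (A,hash)→27350, (E,merge)→94350, (A,merge)→306850, (E,nl_idx)→445225, (E,nl)→1567100 …(+1); best=14850 via (E,hash)
  {ABDE}: card=6250000; try (A,hash)→318200, (D,hash)→412675, (A,merge)→6016450, (D,merge)→7831350, (A,nl)→75014200, (D,nl)→156264850; best=318200 via (A,hash)

318200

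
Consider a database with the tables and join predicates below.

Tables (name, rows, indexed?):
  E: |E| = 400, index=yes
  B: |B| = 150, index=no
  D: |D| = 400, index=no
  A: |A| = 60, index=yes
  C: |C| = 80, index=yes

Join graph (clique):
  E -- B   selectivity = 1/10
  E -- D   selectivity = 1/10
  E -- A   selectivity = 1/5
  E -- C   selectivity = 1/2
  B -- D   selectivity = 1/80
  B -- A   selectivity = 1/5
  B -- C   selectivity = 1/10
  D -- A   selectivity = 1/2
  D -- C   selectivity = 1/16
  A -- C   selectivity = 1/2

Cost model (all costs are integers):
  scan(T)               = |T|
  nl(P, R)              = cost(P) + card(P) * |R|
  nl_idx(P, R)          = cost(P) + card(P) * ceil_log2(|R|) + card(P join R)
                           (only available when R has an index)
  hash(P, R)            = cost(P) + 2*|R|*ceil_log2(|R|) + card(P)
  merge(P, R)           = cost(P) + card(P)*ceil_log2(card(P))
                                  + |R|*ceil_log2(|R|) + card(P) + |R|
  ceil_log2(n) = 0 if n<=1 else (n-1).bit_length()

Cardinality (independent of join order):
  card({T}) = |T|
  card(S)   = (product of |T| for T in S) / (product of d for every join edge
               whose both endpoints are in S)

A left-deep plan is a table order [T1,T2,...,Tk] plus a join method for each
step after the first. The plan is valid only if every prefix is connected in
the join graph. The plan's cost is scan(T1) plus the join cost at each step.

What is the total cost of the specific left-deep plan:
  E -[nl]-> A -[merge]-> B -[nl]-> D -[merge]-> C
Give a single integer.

step 1: scan E: cost=400, card=400
step 2: join A via nl
    card(P join A) = 400*60/(5) = 4800
    cost = 400 + 400*60 = 24400
step 3: join B via merge
    card(P join B) = 4800*150/(10*5) = 14400
    cost = 24400 + 4800*13 + 150*8 + 4800 + 150 = 92950
step 4: join D via nl
    card(P join D) = 14400*400/(10*80*2) = 3600
    cost = 92950 + 14400*400 = 5852950
step 5: join C via merge
    card(P join C) = 3600*80/(2*10*16*2) = 450
    cost = 5852950 + 3600*12 + 80*7 + 3600 + 80 = 5900390

5900390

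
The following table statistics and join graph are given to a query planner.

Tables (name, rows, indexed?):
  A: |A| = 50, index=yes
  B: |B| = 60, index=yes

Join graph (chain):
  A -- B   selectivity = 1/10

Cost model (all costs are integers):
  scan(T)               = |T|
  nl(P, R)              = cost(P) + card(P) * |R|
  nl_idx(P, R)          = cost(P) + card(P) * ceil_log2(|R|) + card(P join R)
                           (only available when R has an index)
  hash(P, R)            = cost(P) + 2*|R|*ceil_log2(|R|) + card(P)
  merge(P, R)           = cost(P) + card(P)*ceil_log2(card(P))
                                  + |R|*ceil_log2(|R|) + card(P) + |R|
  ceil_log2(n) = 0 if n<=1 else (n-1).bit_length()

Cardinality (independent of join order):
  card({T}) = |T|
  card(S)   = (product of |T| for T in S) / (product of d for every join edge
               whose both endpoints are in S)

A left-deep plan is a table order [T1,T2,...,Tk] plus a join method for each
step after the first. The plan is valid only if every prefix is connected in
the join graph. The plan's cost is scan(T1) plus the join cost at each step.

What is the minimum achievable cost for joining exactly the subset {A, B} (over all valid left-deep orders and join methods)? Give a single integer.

Selinger DP over subsets of {A,B}:
  {A}: scan cost=50, card=50
  {B}: scan cost=60, card=60
  {AB}: card=300; try (B,nl_idx)→650, (A,hash)→720, (A,nl_idx)→720, (B,hash)→820, (B,merge)→820, (A,merge)→830 …(+2); best=650 via (B,nl_idx)

650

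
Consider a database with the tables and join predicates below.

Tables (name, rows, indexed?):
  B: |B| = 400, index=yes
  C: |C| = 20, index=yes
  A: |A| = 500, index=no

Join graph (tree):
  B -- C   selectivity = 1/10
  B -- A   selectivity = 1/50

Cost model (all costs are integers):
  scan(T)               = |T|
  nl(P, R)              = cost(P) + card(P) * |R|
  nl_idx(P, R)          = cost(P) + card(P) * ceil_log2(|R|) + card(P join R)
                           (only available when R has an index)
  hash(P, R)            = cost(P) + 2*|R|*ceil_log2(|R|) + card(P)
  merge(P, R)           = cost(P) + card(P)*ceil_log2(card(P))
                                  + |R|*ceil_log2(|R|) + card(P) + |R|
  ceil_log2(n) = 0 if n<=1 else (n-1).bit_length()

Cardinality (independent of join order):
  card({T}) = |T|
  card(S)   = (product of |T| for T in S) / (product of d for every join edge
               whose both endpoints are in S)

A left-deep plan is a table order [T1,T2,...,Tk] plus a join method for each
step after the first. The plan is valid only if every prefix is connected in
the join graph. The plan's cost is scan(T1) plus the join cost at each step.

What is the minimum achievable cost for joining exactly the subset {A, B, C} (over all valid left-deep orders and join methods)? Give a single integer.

10800

Selinger DP over subsets of {A,B,C}:
  {B}: scan cost=400, card=400
  {C}: scan cost=20, card=20
  {A}: scan cost=500, card=500
  {BC}: card=800; try (C,hash)→1000, (B,nl_idx)→1000, (C,nl_idx)→3200, (B,merge)→4140, (C,merge)→4520, (B,hash)→7240 …(+2); best=1000 via (C,hash)
  {AB}: card=4000; try (B,hash)→8200, (B,nl_idx)→9000, (A,merge)→9400, (B,merge)→9500, (A,hash)→9800, (A,nl)→200400 …(+1); best=8200 via (B,hash)
  {ABC}: card=8000; try (A,hash)→10800, (C,hash)→12400, (A,merge)→14800, (C,nl_idx)→36200, (C,merge)→60320, (C,nl)→88200 …(+1); best=10800 via (A,hash)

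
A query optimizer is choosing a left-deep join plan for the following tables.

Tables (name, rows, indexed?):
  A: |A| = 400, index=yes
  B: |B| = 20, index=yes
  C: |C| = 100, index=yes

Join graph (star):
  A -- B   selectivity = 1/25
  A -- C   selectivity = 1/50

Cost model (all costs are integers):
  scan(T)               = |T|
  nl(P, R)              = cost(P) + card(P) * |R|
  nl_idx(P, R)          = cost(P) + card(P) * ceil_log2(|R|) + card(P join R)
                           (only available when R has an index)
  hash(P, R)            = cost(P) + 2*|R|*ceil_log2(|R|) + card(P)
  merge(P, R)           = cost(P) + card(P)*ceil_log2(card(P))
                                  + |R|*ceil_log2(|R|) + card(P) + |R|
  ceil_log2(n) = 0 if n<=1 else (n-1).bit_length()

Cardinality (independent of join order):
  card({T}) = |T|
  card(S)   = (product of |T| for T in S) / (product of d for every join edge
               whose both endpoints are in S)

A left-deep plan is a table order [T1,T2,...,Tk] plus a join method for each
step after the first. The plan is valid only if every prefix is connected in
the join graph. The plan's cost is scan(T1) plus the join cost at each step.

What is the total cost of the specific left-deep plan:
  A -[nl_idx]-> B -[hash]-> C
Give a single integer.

4440

step 1: scan A: cost=400, card=400
step 2: join B via nl_idx
    card(P join B) = 400*20/(25) = 320
    cost = 400 + 400*5 + 320 = 2720
step 3: join C via hash
    card(P join C) = 320*100/(50) = 640
    cost = 2720 + 2*100*7 + 320 = 4440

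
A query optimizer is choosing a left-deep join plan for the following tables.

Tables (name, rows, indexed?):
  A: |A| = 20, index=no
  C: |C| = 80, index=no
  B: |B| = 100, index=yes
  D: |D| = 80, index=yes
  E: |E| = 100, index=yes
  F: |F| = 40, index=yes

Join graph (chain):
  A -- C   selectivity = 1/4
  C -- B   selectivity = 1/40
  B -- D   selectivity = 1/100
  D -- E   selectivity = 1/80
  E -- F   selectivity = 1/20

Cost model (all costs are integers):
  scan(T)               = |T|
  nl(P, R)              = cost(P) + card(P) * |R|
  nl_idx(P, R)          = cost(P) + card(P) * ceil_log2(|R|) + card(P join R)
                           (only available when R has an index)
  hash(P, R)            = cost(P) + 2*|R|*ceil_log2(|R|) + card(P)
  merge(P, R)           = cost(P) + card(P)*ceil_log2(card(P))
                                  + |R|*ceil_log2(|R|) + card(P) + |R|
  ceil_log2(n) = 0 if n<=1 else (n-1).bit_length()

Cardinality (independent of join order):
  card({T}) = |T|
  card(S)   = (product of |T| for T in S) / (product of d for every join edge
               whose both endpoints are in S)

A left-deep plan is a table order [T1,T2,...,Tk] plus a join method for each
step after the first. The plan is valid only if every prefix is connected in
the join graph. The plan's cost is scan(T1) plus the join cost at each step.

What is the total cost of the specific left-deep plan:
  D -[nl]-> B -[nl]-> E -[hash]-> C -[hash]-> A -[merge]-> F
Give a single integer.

step 1: scan D: cost=80, card=80
step 2: join B via nl
    card(P join B) = 80*100/(100) = 80
    cost = 80 + 80*100 = 8080
step 3: join E via nl
    card(P join E) = 80*100/(80) = 100
    cost = 8080 + 80*100 = 16080
step 4: join C via hash
    card(P join C) = 100*80/(40) = 200
    cost = 16080 + 2*80*7 + 100 = 17300
step 5: join A via hash
    card(P join A) = 200*20/(4) = 1000
    cost = 17300 + 2*20*5 + 200 = 17700
step 6: join F via merge
    card(P join F) = 1000*40/(20) = 2000
    cost = 17700 + 1000*10 + 40*6 + 1000 + 40 = 28980

28980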